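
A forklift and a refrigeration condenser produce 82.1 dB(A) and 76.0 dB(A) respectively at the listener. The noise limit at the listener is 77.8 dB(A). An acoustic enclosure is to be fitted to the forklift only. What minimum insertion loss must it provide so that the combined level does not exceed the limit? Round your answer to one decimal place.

The untreated sources together contribute 10^(76.0/10) = 3.981e+07, i.e. 76.00 dB(A).
The limit corresponds to 10^(77.8/10) = 6.026e+07; subtracting the fixed part leaves 2.045e+07 for the forklift, i.e. 73.11 dB(A).
So the forklift must be reduced from 82.1 to 73.11 dB(A): IL = 8.99 dB.

9.0 dB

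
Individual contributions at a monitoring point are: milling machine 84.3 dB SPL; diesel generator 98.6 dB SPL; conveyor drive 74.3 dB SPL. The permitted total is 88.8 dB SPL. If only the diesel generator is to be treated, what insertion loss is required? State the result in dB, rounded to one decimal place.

11.9 dB

Fixed contribution from the other sources: Σ 10^(L/10) = 10^(84.3/10) + 10^(74.3/10) = 2.961e+08 (84.71 dB SPL).
To meet 88.8 dB SPL overall, the treated diesel generator may contribute at most 10^(88.8/10) − 2.961e+08 = 4.625e+08, i.e. 86.65 dB SPL.
Required insertion loss = 98.6 − 86.65 = 11.95 dB.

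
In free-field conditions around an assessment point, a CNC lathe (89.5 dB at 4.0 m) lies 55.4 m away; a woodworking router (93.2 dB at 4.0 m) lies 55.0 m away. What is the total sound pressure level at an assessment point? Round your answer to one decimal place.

72.0 dB

First find each source's level at the receiver (point-source: −20·log₁₀(r/r_ref)), then combine on an intensity basis.
CNC lathe: 89.5 − 20·log₁₀(55.4/4.0) = 89.5 − 22.83 = 66.67 dB.
woodworking router: 93.2 − 20·log₁₀(55.0/4.0) = 93.2 − 22.77 = 70.43 dB.
Σ 10^(L/10) = 1.570e+07 → L_total = 10·log₁₀(1.570e+07) = 71.96 dB.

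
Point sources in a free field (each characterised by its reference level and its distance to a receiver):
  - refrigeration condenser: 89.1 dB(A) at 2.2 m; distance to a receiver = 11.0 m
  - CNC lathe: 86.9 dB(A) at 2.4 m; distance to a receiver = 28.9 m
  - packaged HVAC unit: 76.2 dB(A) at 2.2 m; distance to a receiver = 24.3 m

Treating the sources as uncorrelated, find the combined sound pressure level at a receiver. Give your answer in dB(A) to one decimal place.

First find each source's level at the receiver (point-source: −20·log₁₀(r/r_ref)), then combine on an intensity basis.
refrigeration condenser: 89.1 − 20·log₁₀(11.0/2.2) = 89.1 − 13.98 = 75.12 dB(A).
CNC lathe: 86.9 − 20·log₁₀(28.9/2.4) = 86.9 − 21.61 = 65.29 dB(A).
packaged HVAC unit: 76.2 − 20·log₁₀(24.3/2.2) = 76.2 − 20.86 = 55.34 dB(A).
Σ 10^(L/10) = 3.623e+07 → L_total = 10·log₁₀(3.623e+07) = 75.59 dB(A).

75.6 dB(A)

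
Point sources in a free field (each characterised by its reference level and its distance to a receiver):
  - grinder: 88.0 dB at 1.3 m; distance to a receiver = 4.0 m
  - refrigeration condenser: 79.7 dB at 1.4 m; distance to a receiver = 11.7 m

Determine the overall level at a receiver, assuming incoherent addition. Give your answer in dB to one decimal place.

78.3 dB

Propagate each source to the receiver with L = L_ref − 20·log₁₀(r/r_ref), then add intensities.
grinder: 88.0 − 20·log₁₀(4.0/1.3) = 88.0 − 9.76 = 78.24 dB.
refrigeration condenser: 79.7 − 20·log₁₀(11.7/1.4) = 79.7 − 18.44 = 61.26 dB.
Σ 10^(L/10) = 6.798e+07 → L_total = 10·log₁₀(6.798e+07) = 78.32 dB.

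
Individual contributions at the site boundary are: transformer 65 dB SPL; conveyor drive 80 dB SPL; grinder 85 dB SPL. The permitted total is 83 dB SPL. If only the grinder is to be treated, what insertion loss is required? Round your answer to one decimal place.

5.2 dB

The untreated sources together contribute 10^(65/10) + 10^(80/10) = 1.032e+08, i.e. 80.14 dB SPL.
The limit corresponds to 10^(83/10) = 1.995e+08; subtracting the fixed part leaves 9.636e+07 for the grinder, i.e. 79.84 dB SPL.
Required insertion loss = 85 − 79.84 = 5.16 dB.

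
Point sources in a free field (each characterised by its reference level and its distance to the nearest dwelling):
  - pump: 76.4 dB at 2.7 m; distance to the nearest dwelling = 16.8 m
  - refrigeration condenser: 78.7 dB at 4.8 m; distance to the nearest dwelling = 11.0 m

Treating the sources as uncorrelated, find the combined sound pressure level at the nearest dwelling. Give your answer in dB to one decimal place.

71.8 dB

Propagate each source to the receiver with L = L_ref − 20·log₁₀(r/r_ref), then add intensities.
pump: 76.4 − 20·log₁₀(16.8/2.7) = 76.4 − 15.88 = 60.52 dB.
refrigeration condenser: 78.7 − 20·log₁₀(11.0/4.8) = 78.7 − 7.20 = 71.50 dB.
Σ 10^(L/10) = 1.524e+07 → L_total = 10·log₁₀(1.524e+07) = 71.83 dB.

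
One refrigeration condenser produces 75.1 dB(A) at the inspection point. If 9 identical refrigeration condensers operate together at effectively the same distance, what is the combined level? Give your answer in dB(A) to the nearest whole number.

85 dB(A)

With 9 equal, uncorrelated contributions the intensity is 9× that of one unit, giving a rise of 10·log₁₀ 9.
L_total = 75.1 + 10·log₁₀(9) = 75.1 + 9.542 = 84.64 dB(A).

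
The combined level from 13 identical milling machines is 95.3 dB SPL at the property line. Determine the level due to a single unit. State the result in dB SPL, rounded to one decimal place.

For N identical incoherent sources L_total = L₁ + 10·log₁₀ N, so L₁ = 95.3 − 10·log₁₀(13) = 95.3 − 11.139.

84.2 dB SPL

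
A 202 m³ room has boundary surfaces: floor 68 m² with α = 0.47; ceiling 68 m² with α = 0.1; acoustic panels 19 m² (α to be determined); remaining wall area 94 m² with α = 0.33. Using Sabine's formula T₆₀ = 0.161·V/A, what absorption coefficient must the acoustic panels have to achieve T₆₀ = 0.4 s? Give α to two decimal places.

0.61

From T₆₀ = 0.161·V/A, the target T₆₀ = 0.4 s needs A = 0.161·202/0.4 = 81.30 m².
Absorption from the other surfaces = 68·0.47 + 68·0.1 + 94·0.33 = 69.78 m², so the acoustic panels must supply 11.52 m² over 19 m².
α = 11.52/19 = 0.607.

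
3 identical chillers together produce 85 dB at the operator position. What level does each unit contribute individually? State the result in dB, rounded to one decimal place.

For N identical incoherent sources L_total = L₁ + 10·log₁₀ N, so L₁ = 85 − 10·log₁₀(3) = 85 − 4.771.

80.2 dB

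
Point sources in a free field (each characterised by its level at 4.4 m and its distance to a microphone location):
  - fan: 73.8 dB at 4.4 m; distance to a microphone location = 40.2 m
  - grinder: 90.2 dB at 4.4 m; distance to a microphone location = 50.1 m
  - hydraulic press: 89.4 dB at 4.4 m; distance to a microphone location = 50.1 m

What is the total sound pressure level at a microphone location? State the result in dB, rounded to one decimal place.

Apply inverse-square spreading to bring every level to the receiver, then sum 10^(L/10).
fan: 73.8 − 20·log₁₀(40.2/4.4) = 73.8 − 19.22 = 54.58 dB.
grinder: 90.2 − 20·log₁₀(50.1/4.4) = 90.2 − 21.13 = 69.07 dB.
hydraulic press: 89.4 − 20·log₁₀(50.1/4.4) = 89.4 − 21.13 = 68.27 dB.
Σ 10^(L/10) = 1.508e+07 → L_total = 10·log₁₀(1.508e+07) = 71.78 dB.

71.8 dB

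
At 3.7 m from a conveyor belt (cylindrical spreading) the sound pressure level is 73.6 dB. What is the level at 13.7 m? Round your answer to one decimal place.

Cylindrical spreading from a line source gives a 10·log₁₀(r₂/r₁) drop.
L₂ = 73.6 − 10·log₁₀(13.7/3.7) = 73.6 − 5.685 = 67.91 dB.

67.9 dB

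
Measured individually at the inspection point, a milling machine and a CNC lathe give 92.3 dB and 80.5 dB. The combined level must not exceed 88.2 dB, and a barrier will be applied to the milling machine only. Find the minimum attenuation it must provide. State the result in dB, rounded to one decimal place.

Everything except the milling machine sums to 10^(80.5/10) = 1.122e+08 in linear terms, 80.50 dB.
To meet 88.2 dB overall, the treated milling machine may contribute at most 10^(88.2/10) − 1.122e+08 = 5.485e+08, i.e. 87.39 dB.
Required insertion loss = 92.3 − 87.39 = 4.91 dB.

4.9 dB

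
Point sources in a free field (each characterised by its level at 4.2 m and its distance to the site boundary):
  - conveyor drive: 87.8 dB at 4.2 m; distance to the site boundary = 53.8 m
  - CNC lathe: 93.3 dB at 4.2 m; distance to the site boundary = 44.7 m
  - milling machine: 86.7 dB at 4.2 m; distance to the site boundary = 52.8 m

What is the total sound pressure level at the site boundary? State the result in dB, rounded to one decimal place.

Propagate each source to the receiver with L = L_ref − 20·log₁₀(r/r_ref), then add intensities.
conveyor drive: 87.8 − 20·log₁₀(53.8/4.2) = 87.8 − 22.15 = 65.65 dB.
CNC lathe: 93.3 − 20·log₁₀(44.7/4.2) = 93.3 − 20.54 = 72.76 dB.
milling machine: 86.7 − 20·log₁₀(52.8/4.2) = 86.7 − 21.99 = 64.71 dB.
Σ 10^(L/10) = 2.551e+07 → L_total = 10·log₁₀(2.551e+07) = 74.07 dB.

74.1 dB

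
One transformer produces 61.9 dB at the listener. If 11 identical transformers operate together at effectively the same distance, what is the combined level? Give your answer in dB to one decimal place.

72.3 dB

L_total = L₁ + 10·log₁₀ N for N identical incoherent sources.
L_total = 61.9 + 10·log₁₀(11) = 61.9 + 10.414 = 72.31 dB.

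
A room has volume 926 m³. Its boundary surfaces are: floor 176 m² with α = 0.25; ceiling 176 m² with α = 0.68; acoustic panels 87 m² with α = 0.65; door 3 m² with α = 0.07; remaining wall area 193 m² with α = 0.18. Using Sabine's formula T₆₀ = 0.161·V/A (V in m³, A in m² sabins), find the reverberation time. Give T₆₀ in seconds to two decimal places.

Summing Sᵢαᵢ: 176·0.25 + 176·0.68 + 87·0.65 + 3·0.07 + 193·0.18 = 255.18 m².
T₆₀ = 0.161 × 926 / 255.18 = 0.584 s.

0.58 s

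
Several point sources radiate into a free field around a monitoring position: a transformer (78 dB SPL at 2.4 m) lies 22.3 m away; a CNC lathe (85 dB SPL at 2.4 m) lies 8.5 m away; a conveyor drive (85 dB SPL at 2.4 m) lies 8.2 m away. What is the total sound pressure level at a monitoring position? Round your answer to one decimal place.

Apply inverse-square spreading to bring every level to the receiver, then sum 10^(L/10).
transformer: 78 − 20·log₁₀(22.3/2.4) = 78 − 19.36 = 58.64 dB SPL.
CNC lathe: 85 − 20·log₁₀(8.5/2.4) = 85 − 10.98 = 74.02 dB SPL.
conveyor drive: 85 − 20·log₁₀(8.2/2.4) = 85 − 10.67 = 74.33 dB SPL.
Σ 10^(L/10) = 5.303e+07 → L_total = 10·log₁₀(5.303e+07) = 77.25 dB SPL.

77.2 dB SPL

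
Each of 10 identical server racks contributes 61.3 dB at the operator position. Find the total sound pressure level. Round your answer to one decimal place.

71.3 dB

N identical incoherent sources raise the level by 10·log₁₀ N.
L_total = 61.3 + 10·log₁₀(10) = 61.3 + 10.000 = 71.30 dB.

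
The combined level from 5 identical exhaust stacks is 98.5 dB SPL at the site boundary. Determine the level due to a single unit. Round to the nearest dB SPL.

92 dB SPL

Dividing the total intensity by 5 lowers the level by 10·log₁₀ 5 = 6.990 dB: L₁ = 98.5 − 6.990.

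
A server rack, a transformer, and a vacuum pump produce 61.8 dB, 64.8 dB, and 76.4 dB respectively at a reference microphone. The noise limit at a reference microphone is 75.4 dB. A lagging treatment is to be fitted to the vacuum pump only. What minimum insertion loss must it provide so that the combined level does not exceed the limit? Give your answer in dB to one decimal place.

1.6 dB

Fixed contribution from the other sources: Σ 10^(L/10) = 10^(61.8/10) + 10^(64.8/10) = 4.534e+06 (66.56 dB).
The limit corresponds to 10^(75.4/10) = 3.467e+07; subtracting the fixed part leaves 3.014e+07 for the vacuum pump, i.e. 74.79 dB.
So the vacuum pump must be reduced from 76.4 to 74.79 dB: IL = 1.61 dB.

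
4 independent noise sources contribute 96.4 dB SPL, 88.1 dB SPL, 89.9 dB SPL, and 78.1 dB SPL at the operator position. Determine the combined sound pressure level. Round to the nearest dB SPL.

For uncorrelated sources the intensities add, so convert each level to linear form, sum, and take 10·log₁₀ of the total.
Σ 10^(L/10) = 10^(96.4/10) + 10^(88.1/10) + 10^(89.9/10) + 10^(78.1/10) = 6.053e+09.
L_total = 10·log₁₀(6.053e+09) = 97.82 dB SPL.

98 dB SPL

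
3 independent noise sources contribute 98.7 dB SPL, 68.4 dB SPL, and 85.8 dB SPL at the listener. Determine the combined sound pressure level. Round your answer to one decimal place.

98.9 dB SPL

Incoherent sources combine by intensity addition: L_total = 10·log₁₀(Σ 10^(L_i/10)).
Σ 10^(L/10) = 10^(98.7/10) + 10^(68.4/10) + 10^(85.8/10) = 7.800e+09.
L_total = 10·log₁₀(7.800e+09) = 98.92 dB SPL.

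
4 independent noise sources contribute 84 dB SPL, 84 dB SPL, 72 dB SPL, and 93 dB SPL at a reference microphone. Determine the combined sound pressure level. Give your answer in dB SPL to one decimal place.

94.0 dB SPL

Incoherent sources combine by intensity addition: L_total = 10·log₁₀(Σ 10^(L_i/10)).
Σ 10^(L/10) = 10^(84/10) + 10^(84/10) + 10^(72/10) + 10^(93/10) = 2.513e+09.
L_total = 10·log₁₀(2.513e+09) = 94.00 dB SPL.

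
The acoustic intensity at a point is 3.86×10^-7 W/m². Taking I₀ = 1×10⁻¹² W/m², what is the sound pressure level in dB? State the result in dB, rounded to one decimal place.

55.9 dB

L = 10·log₁₀(I/I₀) = 10·log₁₀(3.86×10^-7/10⁻¹²) = 10·log₁₀(3.86×10^5).
L = 10·(0.5866 + 5) = 55.87 dB.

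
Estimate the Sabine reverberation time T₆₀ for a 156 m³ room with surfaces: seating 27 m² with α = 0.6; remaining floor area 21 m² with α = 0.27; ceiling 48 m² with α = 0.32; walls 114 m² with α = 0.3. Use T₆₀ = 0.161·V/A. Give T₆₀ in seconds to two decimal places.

A = Σ Sᵢαᵢ = 27·0.6 + 21·0.27 + 48·0.32 + 114·0.3 = 71.43 m².
T₆₀ = 0.161·V/A = 0.161·156/71.43 = 0.352 s.

0.35 s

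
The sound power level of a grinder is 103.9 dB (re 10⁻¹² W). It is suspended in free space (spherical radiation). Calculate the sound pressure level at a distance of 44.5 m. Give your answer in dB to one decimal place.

Free-field spherical radiation: L_p = L_w − 10·log₁₀(4π·r²), r = 44.5 m.
4π·r² = 2.488e+04 m², 10·log₁₀ of that is 43.959 dB.
L_p = 103.9 − 43.959 = 59.94 dB.

59.9 dB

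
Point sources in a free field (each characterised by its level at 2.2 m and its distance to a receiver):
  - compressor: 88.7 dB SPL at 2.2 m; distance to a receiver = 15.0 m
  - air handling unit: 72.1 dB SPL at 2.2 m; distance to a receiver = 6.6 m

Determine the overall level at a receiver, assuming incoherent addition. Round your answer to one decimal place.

72.5 dB SPL

First find each source's level at the receiver (point-source: −20·log₁₀(r/r_ref)), then combine on an intensity basis.
compressor: 88.7 − 20·log₁₀(15.0/2.2) = 88.7 − 16.67 = 72.03 dB SPL.
air handling unit: 72.1 − 20·log₁₀(6.6/2.2) = 72.1 − 9.54 = 62.56 dB SPL.
Σ 10^(L/10) = 1.775e+07 → L_total = 10·log₁₀(1.775e+07) = 72.49 dB SPL.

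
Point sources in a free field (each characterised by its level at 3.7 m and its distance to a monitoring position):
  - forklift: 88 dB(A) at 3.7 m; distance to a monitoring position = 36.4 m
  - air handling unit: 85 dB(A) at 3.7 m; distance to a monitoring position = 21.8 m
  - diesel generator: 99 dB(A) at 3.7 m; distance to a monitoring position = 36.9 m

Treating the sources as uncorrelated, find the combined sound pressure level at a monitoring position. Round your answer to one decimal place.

79.8 dB(A)

Propagate each source to the receiver with L = L_ref − 20·log₁₀(r/r_ref), then add intensities.
forklift: 88 − 20·log₁₀(36.4/3.7) = 88 − 19.86 = 68.14 dB(A).
air handling unit: 85 − 20·log₁₀(21.8/3.7) = 85 − 15.41 = 69.59 dB(A).
diesel generator: 99 − 20·log₁₀(36.9/3.7) = 99 − 19.98 = 79.02 dB(A).
Σ 10^(L/10) = 9.549e+07 → L_total = 10·log₁₀(9.549e+07) = 79.80 dB(A).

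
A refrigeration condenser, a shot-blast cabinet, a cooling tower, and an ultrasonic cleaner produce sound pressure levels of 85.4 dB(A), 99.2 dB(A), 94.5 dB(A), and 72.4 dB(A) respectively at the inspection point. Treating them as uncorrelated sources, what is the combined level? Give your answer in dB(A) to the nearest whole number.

For uncorrelated sources the intensities add, so convert each level to linear form, sum, and take 10·log₁₀ of the total.
Σ 10^(L/10) = 10^(85.4/10) + 10^(99.2/10) + 10^(94.5/10) + 10^(72.4/10) = 1.150e+10.
L_total = 10·log₁₀(1.150e+10) = 100.61 dB(A).

101 dB(A)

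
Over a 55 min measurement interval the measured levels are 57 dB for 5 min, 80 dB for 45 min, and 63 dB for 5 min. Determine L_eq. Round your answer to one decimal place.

79.1 dB

L_eq = 10·log₁₀[(1/T)·Σ tᵢ·10^(Lᵢ/10)] with T = 55 min.
Σ tᵢ·10^(Lᵢ/10) = 5·10^(57/10) + 45·10^(80/10) + 5·10^(63/10) = 4.512e+09.
L_eq = 10·log₁₀(4.512e+09/55) = 79.14 dB.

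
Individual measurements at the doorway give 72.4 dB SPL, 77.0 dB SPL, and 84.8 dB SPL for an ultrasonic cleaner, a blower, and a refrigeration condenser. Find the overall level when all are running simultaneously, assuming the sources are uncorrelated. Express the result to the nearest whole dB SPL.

86 dB SPL

For uncorrelated sources the intensities add, so convert each level to linear form, sum, and take 10·log₁₀ of the total.
Σ 10^(L/10) = 10^(72.4/10) + 10^(77.0/10) + 10^(84.8/10) = 3.695e+08.
L_total = 10·log₁₀(3.695e+08) = 85.68 dB SPL.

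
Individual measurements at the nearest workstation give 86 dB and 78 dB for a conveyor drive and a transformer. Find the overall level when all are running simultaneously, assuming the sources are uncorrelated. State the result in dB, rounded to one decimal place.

For uncorrelated sources the intensities add, so convert each level to linear form, sum, and take 10·log₁₀ of the total.
Σ 10^(L/10) = 10^(86/10) + 10^(78/10) = 4.612e+08.
L_total = 10·log₁₀(4.612e+08) = 86.64 dB.

86.6 dB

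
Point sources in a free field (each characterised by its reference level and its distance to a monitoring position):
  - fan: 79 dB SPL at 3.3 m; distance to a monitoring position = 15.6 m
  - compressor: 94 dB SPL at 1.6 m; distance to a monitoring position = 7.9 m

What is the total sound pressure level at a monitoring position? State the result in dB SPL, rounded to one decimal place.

80.3 dB SPL

Propagate each source to the receiver with L = L_ref − 20·log₁₀(r/r_ref), then add intensities.
fan: 79 − 20·log₁₀(15.6/3.3) = 79 − 13.49 = 65.51 dB SPL.
compressor: 94 − 20·log₁₀(7.9/1.6) = 94 − 13.87 = 80.13 dB SPL.
Σ 10^(L/10) = 1.066e+08 → L_total = 10·log₁₀(1.066e+08) = 80.28 dB SPL.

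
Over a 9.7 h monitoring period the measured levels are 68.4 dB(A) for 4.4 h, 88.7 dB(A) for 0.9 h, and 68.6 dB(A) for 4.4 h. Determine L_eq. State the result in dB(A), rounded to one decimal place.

L_eq = 10·log₁₀[(1/T)·Σ tᵢ·10^(Lᵢ/10)] with T = 9.7 h.
Σ tᵢ·10^(Lᵢ/10) = 4.4·10^(68.4/10) + 0.9·10^(88.7/10) + 4.4·10^(68.6/10) = 7.295e+08.
L_eq = 10·log₁₀(7.295e+08/9.7) = 78.76 dB(A).

78.8 dB(A)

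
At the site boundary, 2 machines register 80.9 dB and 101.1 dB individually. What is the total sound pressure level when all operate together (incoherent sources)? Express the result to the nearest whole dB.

101 dB

For uncorrelated sources the intensities add, so convert each level to linear form, sum, and take 10·log₁₀ of the total.
Σ 10^(L/10) = 10^(80.9/10) + 10^(101.1/10) = 1.301e+10.
L_total = 10·log₁₀(1.301e+10) = 101.14 dB.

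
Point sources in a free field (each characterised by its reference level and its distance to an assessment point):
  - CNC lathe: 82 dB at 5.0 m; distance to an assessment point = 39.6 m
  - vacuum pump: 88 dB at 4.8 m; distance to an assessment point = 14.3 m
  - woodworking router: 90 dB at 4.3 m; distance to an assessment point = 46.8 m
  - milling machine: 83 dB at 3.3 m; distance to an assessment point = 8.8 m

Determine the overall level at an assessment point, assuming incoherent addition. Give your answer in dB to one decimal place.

First find each source's level at the receiver (point-source: −20·log₁₀(r/r_ref)), then combine on an intensity basis.
CNC lathe: 82 − 20·log₁₀(39.6/5.0) = 82 − 17.97 = 64.03 dB.
vacuum pump: 88 − 20·log₁₀(14.3/4.8) = 88 − 9.48 = 78.52 dB.
woodworking router: 90 − 20·log₁₀(46.8/4.3) = 90 − 20.74 = 69.26 dB.
milling machine: 83 − 20·log₁₀(8.8/3.3) = 83 − 8.52 = 74.48 dB.
Σ 10^(L/10) = 1.101e+08 → L_total = 10·log₁₀(1.101e+08) = 80.42 dB.

80.4 dB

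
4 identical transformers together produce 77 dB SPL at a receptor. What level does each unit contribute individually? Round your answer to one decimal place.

71.0 dB SPL

For N identical incoherent sources L_total = L₁ + 10·log₁₀ N, so L₁ = 77 − 10·log₁₀(4) = 77 − 6.021.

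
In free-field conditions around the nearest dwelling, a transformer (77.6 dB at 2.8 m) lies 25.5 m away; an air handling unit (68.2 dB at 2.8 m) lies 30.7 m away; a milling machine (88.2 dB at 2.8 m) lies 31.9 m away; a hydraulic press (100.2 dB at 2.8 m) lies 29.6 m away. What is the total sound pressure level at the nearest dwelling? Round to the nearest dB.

Apply inverse-square spreading to bring every level to the receiver, then sum 10^(L/10).
transformer: 77.6 − 20·log₁₀(25.5/2.8) = 77.6 − 19.19 = 58.41 dB.
air handling unit: 68.2 − 20·log₁₀(30.7/2.8) = 68.2 − 20.80 = 47.40 dB.
milling machine: 88.2 − 20·log₁₀(31.9/2.8) = 88.2 − 21.13 = 67.07 dB.
hydraulic press: 100.2 − 20·log₁₀(29.6/2.8) = 100.2 − 20.48 = 79.72 dB.
Σ 10^(L/10) = 9.954e+07 → L_total = 10·log₁₀(9.954e+07) = 79.98 dB.

80 dB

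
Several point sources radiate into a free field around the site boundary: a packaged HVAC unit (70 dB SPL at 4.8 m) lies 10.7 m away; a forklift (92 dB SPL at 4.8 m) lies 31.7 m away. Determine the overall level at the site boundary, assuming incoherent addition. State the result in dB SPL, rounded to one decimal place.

75.8 dB SPL

Propagate each source to the receiver with L = L_ref − 20·log₁₀(r/r_ref), then add intensities.
packaged HVAC unit: 70 − 20·log₁₀(10.7/4.8) = 70 − 6.96 = 63.04 dB SPL.
forklift: 92 − 20·log₁₀(31.7/4.8) = 92 − 16.40 = 75.60 dB SPL.
Σ 10^(L/10) = 3.835e+07 → L_total = 10·log₁₀(3.835e+07) = 75.84 dB SPL.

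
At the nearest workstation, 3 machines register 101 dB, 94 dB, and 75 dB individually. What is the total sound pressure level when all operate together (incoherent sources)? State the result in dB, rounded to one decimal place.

101.8 dB

Incoherent sources combine by intensity addition: L_total = 10·log₁₀(Σ 10^(L_i/10)).
Σ 10^(L/10) = 10^(101/10) + 10^(94/10) + 10^(75/10) = 1.513e+10.
L_total = 10·log₁₀(1.513e+10) = 101.80 dB.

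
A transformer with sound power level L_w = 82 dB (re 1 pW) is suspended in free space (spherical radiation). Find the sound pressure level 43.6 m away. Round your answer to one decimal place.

38.2 dB

The power spreads over a sphere of area 4π·r², so L_p = L_w − 10·log₁₀(4π·r²).
4π·r² = 2.389e+04 m², 10·log₁₀ of that is 43.782 dB.
L_p = 82 − 43.782 = 38.22 dB.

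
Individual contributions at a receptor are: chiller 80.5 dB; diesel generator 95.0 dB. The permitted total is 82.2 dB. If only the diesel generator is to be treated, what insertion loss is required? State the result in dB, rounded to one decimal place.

The untreated sources together contribute 10^(80.5/10) = 1.122e+08, i.e. 80.50 dB.
The limit corresponds to 10^(82.2/10) = 1.660e+08; subtracting the fixed part leaves 5.376e+07 for the diesel generator, i.e. 77.30 dB.
So the diesel generator must be reduced from 95.0 to 77.30 dB: IL = 17.70 dB.

17.7 dB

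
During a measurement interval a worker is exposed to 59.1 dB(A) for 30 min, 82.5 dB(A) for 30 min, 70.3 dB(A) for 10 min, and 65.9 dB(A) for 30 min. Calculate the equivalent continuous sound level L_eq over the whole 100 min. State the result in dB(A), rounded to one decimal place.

The energy average is taken in the linear domain: L_eq = 10·log₁₀[(Σ tᵢ·10^(Lᵢ/10))/T], T = 100 min.
Σ tᵢ·10^(Lᵢ/10) = 30·10^(59.1/10) + 30·10^(82.5/10) + 10·10^(70.3/10) + 30·10^(65.9/10) = 5.583e+09.
L_eq = 10·log₁₀(5.583e+09/100) = 77.47 dB(A).

77.5 dB(A)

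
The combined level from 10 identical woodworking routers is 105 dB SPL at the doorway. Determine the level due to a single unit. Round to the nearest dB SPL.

Dividing the total intensity by 10 lowers the level by 10·log₁₀ 10 = 10.000 dB: L₁ = 105 − 10.000.

95 dB SPL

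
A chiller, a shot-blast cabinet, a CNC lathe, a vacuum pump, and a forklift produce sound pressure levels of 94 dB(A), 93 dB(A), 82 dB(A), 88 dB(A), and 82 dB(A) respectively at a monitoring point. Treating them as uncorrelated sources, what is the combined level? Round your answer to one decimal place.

Incoherent sources combine by intensity addition: L_total = 10·log₁₀(Σ 10^(L_i/10)).
Σ 10^(L/10) = 10^(94/10) + 10^(93/10) + 10^(82/10) + 10^(88/10) + 10^(82/10) = 5.455e+09.
L_total = 10·log₁₀(5.455e+09) = 97.37 dB(A).

97.4 dB(A)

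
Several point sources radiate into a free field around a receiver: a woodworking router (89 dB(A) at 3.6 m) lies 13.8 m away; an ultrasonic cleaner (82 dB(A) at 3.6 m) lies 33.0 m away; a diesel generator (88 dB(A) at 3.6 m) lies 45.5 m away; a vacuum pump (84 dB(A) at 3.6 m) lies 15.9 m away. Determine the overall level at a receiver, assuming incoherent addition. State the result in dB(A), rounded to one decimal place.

First find each source's level at the receiver (point-source: −20·log₁₀(r/r_ref)), then combine on an intensity basis.
woodworking router: 89 − 20·log₁₀(13.8/3.6) = 89 − 11.67 = 77.33 dB(A).
ultrasonic cleaner: 82 − 20·log₁₀(33.0/3.6) = 82 − 19.24 = 62.76 dB(A).
diesel generator: 88 − 20·log₁₀(45.5/3.6) = 88 − 22.03 = 65.97 dB(A).
vacuum pump: 84 − 20·log₁₀(15.9/3.6) = 84 − 12.90 = 71.10 dB(A).
Σ 10^(L/10) = 7.277e+07 → L_total = 10·log₁₀(7.277e+07) = 78.62 dB(A).

78.6 dB(A)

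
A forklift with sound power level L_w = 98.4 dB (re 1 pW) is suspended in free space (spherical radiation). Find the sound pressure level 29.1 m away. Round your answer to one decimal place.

The power spreads over a sphere of area 4π·r², so L_p = L_w − 10·log₁₀(4π·r²).
4π·r² = 1.064e+04 m², 10·log₁₀ of that is 40.270 dB.
L_p = 98.4 − 40.270 = 58.13 dB.

58.1 dB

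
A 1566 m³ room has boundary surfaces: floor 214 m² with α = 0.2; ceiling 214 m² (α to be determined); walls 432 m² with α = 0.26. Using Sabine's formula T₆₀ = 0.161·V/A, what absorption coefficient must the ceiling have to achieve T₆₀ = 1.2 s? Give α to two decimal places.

Required total absorption A = 0.161·1566/1.2 = 210.11 m².
Absorption from the other surfaces = 214·0.2 + 432·0.26 = 155.12 m², so the ceiling must supply 54.99 m² over 214 m².
α = 54.99/214 = 0.257.

0.26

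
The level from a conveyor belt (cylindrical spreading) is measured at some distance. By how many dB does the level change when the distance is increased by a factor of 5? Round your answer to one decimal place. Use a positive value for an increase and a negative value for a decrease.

With cylindrical spreading the level changes by −10·log₁₀(r₂/r₁).
ΔL = −10·log₁₀(5) = -6.99 dB.

-7.0 dB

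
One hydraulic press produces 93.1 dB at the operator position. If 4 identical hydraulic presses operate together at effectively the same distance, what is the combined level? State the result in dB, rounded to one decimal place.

With 4 equal, uncorrelated contributions the intensity is 4× that of one unit, giving a rise of 10·log₁₀ 4.
L_total = 93.1 + 10·log₁₀(4) = 93.1 + 6.021 = 99.12 dB.

99.1 dB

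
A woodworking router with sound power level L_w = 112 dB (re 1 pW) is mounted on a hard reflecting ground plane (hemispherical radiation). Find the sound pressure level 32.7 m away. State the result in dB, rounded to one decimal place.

73.7 dB

Free-field hemispherical radiation: L_p = L_w − 10·log₁₀(2π·r²), r = 32.7 m.
2π·r² = 6719 m², 10·log₁₀ of that is 38.273 dB.
L_p = 112 − 38.273 = 73.73 dB.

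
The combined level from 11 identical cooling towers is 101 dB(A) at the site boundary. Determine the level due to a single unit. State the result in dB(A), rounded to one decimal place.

Dividing the total intensity by 11 lowers the level by 10·log₁₀ 11 = 10.414 dB: L₁ = 101 − 10.414.

90.6 dB(A)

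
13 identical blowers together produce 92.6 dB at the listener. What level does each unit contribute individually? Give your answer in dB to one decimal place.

Dividing the total intensity by 13 lowers the level by 10·log₁₀ 13 = 11.139 dB: L₁ = 92.6 − 11.139.

81.5 dB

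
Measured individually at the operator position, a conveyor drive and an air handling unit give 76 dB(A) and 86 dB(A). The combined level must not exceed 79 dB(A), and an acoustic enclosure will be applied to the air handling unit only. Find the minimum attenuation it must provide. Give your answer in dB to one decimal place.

10.0 dB

Everything except the air handling unit sums to 10^(76/10) = 3.981e+07 in linear terms, 76.00 dB(A).
The limit corresponds to 10^(79/10) = 7.943e+07; subtracting the fixed part leaves 3.962e+07 for the air handling unit, i.e. 75.98 dB(A).
Required insertion loss = 86 − 75.98 = 10.02 dB.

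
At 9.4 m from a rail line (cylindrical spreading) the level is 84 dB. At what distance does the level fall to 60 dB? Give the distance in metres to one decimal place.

Line-source spreading drops the level by 10·log₁₀(r₂/r₁); inverting, r₂/r₁ = 10^(ΔL/10).
r₂ = 9.4·10^((84−60)/10) = 9.4·10^(24.0/10) = 2361.17 m.

2361.2 m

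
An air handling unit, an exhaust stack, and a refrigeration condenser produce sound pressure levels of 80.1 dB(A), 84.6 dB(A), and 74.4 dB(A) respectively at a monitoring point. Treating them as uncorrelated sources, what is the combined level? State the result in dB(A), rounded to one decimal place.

86.2 dB(A)

Incoherent sources combine by intensity addition: L_total = 10·log₁₀(Σ 10^(L_i/10)).
Σ 10^(L/10) = 10^(80.1/10) + 10^(84.6/10) + 10^(74.4/10) = 4.183e+08.
L_total = 10·log₁₀(4.183e+08) = 86.21 dB(A).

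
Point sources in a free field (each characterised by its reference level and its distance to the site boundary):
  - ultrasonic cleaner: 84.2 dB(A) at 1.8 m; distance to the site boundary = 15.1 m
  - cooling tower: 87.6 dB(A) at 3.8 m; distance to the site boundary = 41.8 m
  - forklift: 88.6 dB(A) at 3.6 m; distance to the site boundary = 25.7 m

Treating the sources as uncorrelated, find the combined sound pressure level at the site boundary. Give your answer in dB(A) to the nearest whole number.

74 dB(A)

First find each source's level at the receiver (point-source: −20·log₁₀(r/r_ref)), then combine on an intensity basis.
ultrasonic cleaner: 84.2 − 20·log₁₀(15.1/1.8) = 84.2 − 18.47 = 65.73 dB(A).
cooling tower: 87.6 − 20·log₁₀(41.8/3.8) = 87.6 − 20.83 = 66.77 dB(A).
forklift: 88.6 − 20·log₁₀(25.7/3.6) = 88.6 − 17.07 = 71.53 dB(A).
Σ 10^(L/10) = 2.271e+07 → L_total = 10·log₁₀(2.271e+07) = 73.56 dB(A).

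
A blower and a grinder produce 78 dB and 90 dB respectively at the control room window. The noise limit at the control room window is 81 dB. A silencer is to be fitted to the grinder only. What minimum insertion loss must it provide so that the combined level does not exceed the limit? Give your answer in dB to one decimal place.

12.0 dB

Fixed contribution from the other source: Σ 10^(L/10) = 10^(78/10) = 6.310e+07 (78.00 dB).
The limit corresponds to 10^(81/10) = 1.259e+08; subtracting the fixed part leaves 6.280e+07 for the grinder, i.e. 77.98 dB.
Required insertion loss = 90 − 77.98 = 12.02 dB.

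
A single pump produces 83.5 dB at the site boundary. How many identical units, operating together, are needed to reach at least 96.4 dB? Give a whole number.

20

The shortfall is 96.4 − 83.5 = 12.9 dB, and N units add 10·log₁₀ N, so need 10·log₁₀ N ≥ 12.9.
N ≥ 10^(12.9/10) = 19.498, so N = 20.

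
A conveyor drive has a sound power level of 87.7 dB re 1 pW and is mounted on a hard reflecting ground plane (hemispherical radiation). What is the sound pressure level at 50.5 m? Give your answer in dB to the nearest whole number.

46 dB

L_p = L_w − 10·log₁₀(2π·r²) with r = 50.5 m.
2π·r² = 1.602e+04 m², 10·log₁₀ of that is 42.048 dB.
L_p = 87.7 − 42.048 = 45.65 dB.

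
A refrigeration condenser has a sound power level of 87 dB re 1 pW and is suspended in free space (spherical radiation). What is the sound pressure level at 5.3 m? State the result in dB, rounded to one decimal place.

61.5 dB

L_p = L_w − 10·log₁₀(4π·r²) with r = 5.3 m.
4π·r² = 353 m², 10·log₁₀ of that is 25.478 dB.
L_p = 87 − 25.478 = 61.52 dB.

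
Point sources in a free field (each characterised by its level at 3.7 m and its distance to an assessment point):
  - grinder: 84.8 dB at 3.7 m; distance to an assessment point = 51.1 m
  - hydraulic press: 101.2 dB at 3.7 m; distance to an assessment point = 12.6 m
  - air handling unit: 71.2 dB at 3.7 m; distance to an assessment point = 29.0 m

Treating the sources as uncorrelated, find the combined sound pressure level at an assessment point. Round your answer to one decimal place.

90.6 dB

First find each source's level at the receiver (point-source: −20·log₁₀(r/r_ref)), then combine on an intensity basis.
grinder: 84.8 − 20·log₁₀(51.1/3.7) = 84.8 − 22.80 = 62.00 dB.
hydraulic press: 101.2 − 20·log₁₀(12.6/3.7) = 101.2 − 10.64 = 90.56 dB.
air handling unit: 71.2 − 20·log₁₀(29.0/3.7) = 71.2 − 17.88 = 53.32 dB.
Σ 10^(L/10) = 1.139e+09 → L_total = 10·log₁₀(1.139e+09) = 90.56 dB.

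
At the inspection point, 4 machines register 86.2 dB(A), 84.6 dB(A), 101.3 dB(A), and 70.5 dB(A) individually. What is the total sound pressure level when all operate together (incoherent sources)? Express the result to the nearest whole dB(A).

102 dB(A)

For uncorrelated sources the intensities add, so convert each level to linear form, sum, and take 10·log₁₀ of the total.
Σ 10^(L/10) = 10^(86.2/10) + 10^(84.6/10) + 10^(101.3/10) + 10^(70.5/10) = 1.421e+10.
L_total = 10·log₁₀(1.421e+10) = 101.52 dB(A).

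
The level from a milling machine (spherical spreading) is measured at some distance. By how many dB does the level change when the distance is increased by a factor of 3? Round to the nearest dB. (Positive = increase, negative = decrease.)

-10 dB

With spherical spreading the level changes by −20·log₁₀(r₂/r₁).
ΔL = −20·log₁₀(3) = -9.54 dB.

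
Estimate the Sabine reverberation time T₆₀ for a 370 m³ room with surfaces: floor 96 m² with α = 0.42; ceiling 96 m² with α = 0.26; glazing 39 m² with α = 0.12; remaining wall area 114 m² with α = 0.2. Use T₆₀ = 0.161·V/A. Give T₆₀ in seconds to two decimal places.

Summing Sᵢαᵢ: 96·0.42 + 96·0.26 + 39·0.12 + 114·0.2 = 92.76 m².
T₆₀ = 0.161·V/A = 0.161·370/92.76 = 0.642 s.

0.64 s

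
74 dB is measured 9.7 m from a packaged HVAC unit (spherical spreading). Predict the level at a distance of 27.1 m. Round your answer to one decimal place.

65.1 dB

Point-source attenuation: ΔL = 20·log₁₀(r₂/r₁) = 20·log₁₀(27.1/9.7) = 8.924 dB.
L₂ = 74 − 20·log₁₀(27.1/9.7) = 74 − 8.924 = 65.08 dB.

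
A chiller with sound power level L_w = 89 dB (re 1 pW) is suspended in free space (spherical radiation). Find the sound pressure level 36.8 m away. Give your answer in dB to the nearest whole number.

L_p = L_w − 10·log₁₀(4π·r²) with r = 36.8 m.
4π·r² = 1.702e+04 m², 10·log₁₀ of that is 42.309 dB.
L_p = 89 − 42.309 = 46.69 dB.

47 dB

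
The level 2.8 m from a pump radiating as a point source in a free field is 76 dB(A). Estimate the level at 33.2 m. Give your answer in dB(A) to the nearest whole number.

55 dB(A)

For a point source, L₂ = L₁ − 20·log₁₀(r₂/r₁).
L₂ = 76 − 20·log₁₀(33.2/2.8) = 76 − 21.480 = 54.52 dB(A).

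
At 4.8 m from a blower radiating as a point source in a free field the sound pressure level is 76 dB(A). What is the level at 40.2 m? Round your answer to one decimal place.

57.5 dB(A)

Point-source attenuation: ΔL = 20·log₁₀(r₂/r₁) = 20·log₁₀(40.2/4.8) = 18.460 dB.
L₂ = 76 − 20·log₁₀(40.2/4.8) = 76 − 18.460 = 57.54 dB(A).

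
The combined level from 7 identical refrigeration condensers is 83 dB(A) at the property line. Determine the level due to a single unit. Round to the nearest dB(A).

75 dB(A)

Dividing the total intensity by 7 lowers the level by 10·log₁₀ 7 = 8.451 dB: L₁ = 83 − 8.451.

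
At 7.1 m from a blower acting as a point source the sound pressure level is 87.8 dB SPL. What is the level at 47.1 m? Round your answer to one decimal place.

71.4 dB SPL

Point-source attenuation: ΔL = 20·log₁₀(r₂/r₁) = 20·log₁₀(47.1/7.1) = 16.435 dB.
L₂ = 87.8 − 20·log₁₀(47.1/7.1) = 87.8 − 16.435 = 71.36 dB SPL.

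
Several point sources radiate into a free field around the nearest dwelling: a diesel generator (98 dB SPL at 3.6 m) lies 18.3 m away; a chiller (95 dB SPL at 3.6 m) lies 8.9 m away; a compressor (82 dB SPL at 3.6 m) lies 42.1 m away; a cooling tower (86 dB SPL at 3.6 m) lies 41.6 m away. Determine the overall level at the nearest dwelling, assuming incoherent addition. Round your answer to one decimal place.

88.8 dB SPL

First find each source's level at the receiver (point-source: −20·log₁₀(r/r_ref)), then combine on an intensity basis.
diesel generator: 98 − 20·log₁₀(18.3/3.6) = 98 − 14.12 = 83.88 dB SPL.
chiller: 95 − 20·log₁₀(8.9/3.6) = 95 − 7.86 = 87.14 dB SPL.
compressor: 82 − 20·log₁₀(42.1/3.6) = 82 − 21.36 = 60.64 dB SPL.
cooling tower: 86 − 20·log₁₀(41.6/3.6) = 86 − 21.26 = 64.74 dB SPL.
Σ 10^(L/10) = 7.657e+08 → L_total = 10·log₁₀(7.657e+08) = 88.84 dB SPL.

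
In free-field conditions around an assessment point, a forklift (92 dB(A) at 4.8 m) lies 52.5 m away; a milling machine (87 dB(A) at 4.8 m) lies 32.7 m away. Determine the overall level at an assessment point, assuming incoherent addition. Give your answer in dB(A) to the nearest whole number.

First find each source's level at the receiver (point-source: −20·log₁₀(r/r_ref)), then combine on an intensity basis.
forklift: 92 − 20·log₁₀(52.5/4.8) = 92 − 20.78 = 71.22 dB(A).
milling machine: 87 − 20·log₁₀(32.7/4.8) = 87 − 16.67 = 70.33 dB(A).
Σ 10^(L/10) = 2.405e+07 → L_total = 10·log₁₀(2.405e+07) = 73.81 dB(A).

74 dB(A)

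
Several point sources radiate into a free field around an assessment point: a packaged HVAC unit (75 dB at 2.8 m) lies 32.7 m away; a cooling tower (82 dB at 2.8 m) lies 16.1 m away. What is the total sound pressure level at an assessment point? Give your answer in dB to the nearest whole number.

Propagate each source to the receiver with L = L_ref − 20·log₁₀(r/r_ref), then add intensities.
packaged HVAC unit: 75 − 20·log₁₀(32.7/2.8) = 75 − 21.35 = 53.65 dB.
cooling tower: 82 − 20·log₁₀(16.1/2.8) = 82 − 15.19 = 66.81 dB.
Σ 10^(L/10) = 5.025e+06 → L_total = 10·log₁₀(5.025e+06) = 67.01 dB.

67 dB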